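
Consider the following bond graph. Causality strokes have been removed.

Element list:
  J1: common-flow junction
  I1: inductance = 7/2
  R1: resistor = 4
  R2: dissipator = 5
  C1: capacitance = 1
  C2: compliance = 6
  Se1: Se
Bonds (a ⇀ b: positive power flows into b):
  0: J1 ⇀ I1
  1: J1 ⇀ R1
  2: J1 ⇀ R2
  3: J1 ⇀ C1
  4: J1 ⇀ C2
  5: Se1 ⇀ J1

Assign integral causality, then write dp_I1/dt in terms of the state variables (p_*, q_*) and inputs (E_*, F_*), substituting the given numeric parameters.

b5 stroke at J1  (Se1 fixes effort; stroke away)
b0 stroke at I1  (I1 integral (f out))
b1 stroke at J1  (1-jn J1 has f-setter on 0)
b2 stroke at J1  (J1: bond 0 brought flow, rest push out)
b3 stroke at J1  (common-f at J1 fixed by 0)
b4 stroke at J1  (J1: bond 0 brought flow, rest push out)

dp_I1/dt = E_Se1 - 18*p_I1/7 - q_C1 - q_C2/6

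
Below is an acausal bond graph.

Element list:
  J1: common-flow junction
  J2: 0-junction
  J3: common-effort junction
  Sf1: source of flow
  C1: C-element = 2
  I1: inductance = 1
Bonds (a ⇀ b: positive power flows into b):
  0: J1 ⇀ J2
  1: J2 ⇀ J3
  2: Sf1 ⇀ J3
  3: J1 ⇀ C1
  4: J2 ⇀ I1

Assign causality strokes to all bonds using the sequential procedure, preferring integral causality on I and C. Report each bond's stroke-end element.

b2 |Sf1  (Sf1 fixes flow; stroke at Sf1)
b1 |J3  (J3: last free bond brings effort in)
b3 |J1  (C1 outputs effort q/C1)
b0 |J2  (J1 needs exactly one f-in)
b4 |I1  (0-jn J2 has e-setter on 0)

bond 0 stroke at J2
bond 1 stroke at J3
bond 2 stroke at Sf1
bond 3 stroke at J1
bond 4 stroke at I1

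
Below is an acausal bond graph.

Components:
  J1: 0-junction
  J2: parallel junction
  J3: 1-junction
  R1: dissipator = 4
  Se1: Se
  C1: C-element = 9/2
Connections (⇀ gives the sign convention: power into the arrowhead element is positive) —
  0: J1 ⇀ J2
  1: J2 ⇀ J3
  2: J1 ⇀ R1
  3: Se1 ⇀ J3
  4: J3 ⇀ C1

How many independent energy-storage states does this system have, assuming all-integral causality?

1  (C1 all integral)

bond 3 →J3  (Se1 (Se) sets effort on bond)
bond 4 →J3  (C1 outputs effort q/C1)
bond 1 →J2  (only one flow-in slot at J3)
bond 0 →J1  (J2: bond 1 brought effort, rest push out)
bond 2 →R1  (0-jn J1 has e-setter on 0)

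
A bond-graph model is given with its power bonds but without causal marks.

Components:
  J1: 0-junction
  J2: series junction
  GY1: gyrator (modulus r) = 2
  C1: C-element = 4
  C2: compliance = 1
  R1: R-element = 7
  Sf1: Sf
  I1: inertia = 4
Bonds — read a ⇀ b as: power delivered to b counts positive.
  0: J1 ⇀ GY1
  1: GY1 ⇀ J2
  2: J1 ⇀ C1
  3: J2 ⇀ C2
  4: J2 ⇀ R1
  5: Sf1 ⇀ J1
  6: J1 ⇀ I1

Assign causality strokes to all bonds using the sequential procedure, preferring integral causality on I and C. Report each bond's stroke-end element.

#5 stroke at Sf1  (source Sf1 imposes f)
#2 stroke at J1  (C1: C, integral causality)
#0 stroke at GY1  (0-jn J1 has e-setter on 2)
#6 stroke at I1  (common-e at J1 fixed by 2)
#1 stroke at GY1  (GY GY1: same side as bond 0)
#3 stroke at J2  (J2 flow already set via bond 1)
#4 stroke at J2  (1-jn J2 has f-setter on 1)

b0 |GY1
b1 |GY1
b2 |J1
b3 |J2
b4 |J2
b5 |Sf1
b6 |I1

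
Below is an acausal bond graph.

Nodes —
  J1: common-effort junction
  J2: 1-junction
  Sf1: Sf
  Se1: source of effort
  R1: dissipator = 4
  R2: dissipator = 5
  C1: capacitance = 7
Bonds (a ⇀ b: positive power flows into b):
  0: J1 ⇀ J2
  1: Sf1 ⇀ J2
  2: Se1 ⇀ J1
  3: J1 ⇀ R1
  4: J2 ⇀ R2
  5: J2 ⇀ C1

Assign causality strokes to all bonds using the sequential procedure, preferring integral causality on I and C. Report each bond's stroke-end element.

b0 stroke at J2
b1 stroke at Sf1
b2 stroke at J1
b3 stroke at R1
b4 stroke at J2
b5 stroke at J2

#1 |Sf1  (Sf1 fixes flow; stroke at Sf1)
#2 |J1  (Se1 (Se) sets effort on bond)
#0 |J2  (J1 effort already set via bond 2)
#3 |R1  (J1: bond 2 brought effort, rest push out)
#4 |J2  (J2 flow already set via bond 1)
#5 |J2  (common-f at J2 fixed by 1)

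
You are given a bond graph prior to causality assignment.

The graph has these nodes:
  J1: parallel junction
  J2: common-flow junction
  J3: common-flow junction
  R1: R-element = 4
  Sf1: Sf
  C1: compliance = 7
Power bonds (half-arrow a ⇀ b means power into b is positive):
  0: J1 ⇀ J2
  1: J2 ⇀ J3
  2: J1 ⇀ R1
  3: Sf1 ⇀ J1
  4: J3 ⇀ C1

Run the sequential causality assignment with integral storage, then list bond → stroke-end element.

β0 stroke→J1
β1 stroke→J2
β2 stroke→R1
β3 stroke→Sf1
β4 stroke→J3

#3 stroke→Sf1  (source Sf1 imposes f)
#4 stroke→J3  (C1 outputs effort q/C1)
#1 stroke→J2  (closing 1-jn rule on J3)
#0 stroke→J1  (only one flow-in slot at J2)
#2 stroke→R1  (0-jn J1 has e-setter on 0)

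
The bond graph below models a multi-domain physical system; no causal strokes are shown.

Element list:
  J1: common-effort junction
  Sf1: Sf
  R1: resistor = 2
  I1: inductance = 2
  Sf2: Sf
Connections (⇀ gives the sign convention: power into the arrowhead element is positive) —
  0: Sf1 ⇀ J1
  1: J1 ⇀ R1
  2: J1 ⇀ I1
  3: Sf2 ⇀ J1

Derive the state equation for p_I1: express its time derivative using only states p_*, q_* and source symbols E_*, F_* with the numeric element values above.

dp_I1/dt = 2*F_Sf1 + 2*F_Sf2 - p_I1

β0 stroke→Sf1  (Sf1 fixes flow; stroke at Sf1)
β3 stroke→Sf2  (Sf2: flow source, stroke at near end)
β2 stroke→I1  (I1 integral (f out))
β1 stroke→J1  (closing 0-jn rule on J1)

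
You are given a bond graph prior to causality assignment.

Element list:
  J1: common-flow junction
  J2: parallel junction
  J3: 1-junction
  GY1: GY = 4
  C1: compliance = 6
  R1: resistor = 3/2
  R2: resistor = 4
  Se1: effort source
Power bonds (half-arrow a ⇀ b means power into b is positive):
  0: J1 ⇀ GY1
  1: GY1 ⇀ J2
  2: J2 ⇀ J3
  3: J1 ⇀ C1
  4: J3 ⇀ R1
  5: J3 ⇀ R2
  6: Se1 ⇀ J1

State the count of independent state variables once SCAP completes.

1  (C1 all integral)

bond 6 stroke→J1  (Se1 fixes effort; stroke away)
bond 3 stroke→J1  (C1: C, integral causality)
bond 0 stroke→GY1  (J1: last free bond brings flow in)
bond 1 stroke→GY1  (GY GY1: same side as bond 0)
bond 2 stroke→J2  (J2 needs exactly one e-in)
bond 4 stroke→J3  (J3: bond 2 brought flow, rest push out)
bond 5 stroke→J3  (common-f at J3 fixed by 2)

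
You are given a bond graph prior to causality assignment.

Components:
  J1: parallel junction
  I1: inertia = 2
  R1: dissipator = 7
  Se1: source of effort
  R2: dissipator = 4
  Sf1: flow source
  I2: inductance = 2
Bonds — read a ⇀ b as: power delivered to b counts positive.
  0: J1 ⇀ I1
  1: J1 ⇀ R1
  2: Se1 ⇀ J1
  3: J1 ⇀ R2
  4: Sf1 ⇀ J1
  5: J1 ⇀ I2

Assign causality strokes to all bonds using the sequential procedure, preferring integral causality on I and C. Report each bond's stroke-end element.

β0 stroke at I1
β1 stroke at R1
β2 stroke at J1
β3 stroke at R2
β4 stroke at Sf1
β5 stroke at I2

b2 |J1  (Se1: effort source, stroke at far end)
b4 |Sf1  (Sf1 fixes flow; stroke at Sf1)
b0 |I1  (J1 effort already set via bond 2)
b1 |R1  (J1: bond 2 brought effort, rest push out)
b3 |R2  (J1 effort already set via bond 2)
b5 |I2  (J1 effort already set via bond 2)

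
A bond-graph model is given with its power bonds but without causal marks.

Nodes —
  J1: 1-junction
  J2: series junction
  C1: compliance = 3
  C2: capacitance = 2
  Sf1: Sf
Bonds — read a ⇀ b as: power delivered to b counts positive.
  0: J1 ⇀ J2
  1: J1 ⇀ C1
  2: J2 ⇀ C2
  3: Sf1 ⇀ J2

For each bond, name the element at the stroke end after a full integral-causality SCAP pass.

#3 stroke at Sf1  (source Sf1 imposes f)
#0 stroke at J2  (J2: bond 3 brought flow, rest push out)
#2 stroke at J2  (J2 flow already set via bond 3)
#1 stroke at J1  (J1: bond 0 brought flow, rest push out)

b0 stroke at J2
b1 stroke at J1
b2 stroke at J2
b3 stroke at Sf1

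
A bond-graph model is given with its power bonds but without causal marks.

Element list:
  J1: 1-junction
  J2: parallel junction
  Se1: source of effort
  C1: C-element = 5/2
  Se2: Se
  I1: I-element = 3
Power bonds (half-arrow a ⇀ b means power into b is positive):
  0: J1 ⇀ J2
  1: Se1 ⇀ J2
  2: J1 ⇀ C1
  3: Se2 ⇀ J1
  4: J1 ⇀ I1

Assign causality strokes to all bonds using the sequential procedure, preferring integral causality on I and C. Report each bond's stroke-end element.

b1 stroke at J2  (Se1 (Se) sets effort on bond)
b3 stroke at J1  (source Se2 imposes e)
b0 stroke at J1  (0-jn J2 has e-setter on 1)
b2 stroke at J1  (prefer integral on C1)
b4 stroke at I1  (only one flow-in slot at J1)

bond 0 stroke at J1
bond 1 stroke at J2
bond 2 stroke at J1
bond 3 stroke at J1
bond 4 stroke at I1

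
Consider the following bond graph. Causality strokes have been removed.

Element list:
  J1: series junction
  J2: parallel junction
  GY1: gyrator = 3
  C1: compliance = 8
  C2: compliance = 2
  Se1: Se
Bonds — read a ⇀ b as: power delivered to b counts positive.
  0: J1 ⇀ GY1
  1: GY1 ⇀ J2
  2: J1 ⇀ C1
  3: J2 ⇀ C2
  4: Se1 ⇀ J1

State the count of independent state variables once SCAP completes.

#4 →J1  (Se1 (Se) sets effort on bond)
#2 →J1  (C1: C, integral causality)
#0 →GY1  (closing 1-jn rule on J1)
#1 →GY1  (GY1 both-in/both-out from 0)
#3 →J2  (J2: last free bond brings effort in)

2  (C1, C2 all integral)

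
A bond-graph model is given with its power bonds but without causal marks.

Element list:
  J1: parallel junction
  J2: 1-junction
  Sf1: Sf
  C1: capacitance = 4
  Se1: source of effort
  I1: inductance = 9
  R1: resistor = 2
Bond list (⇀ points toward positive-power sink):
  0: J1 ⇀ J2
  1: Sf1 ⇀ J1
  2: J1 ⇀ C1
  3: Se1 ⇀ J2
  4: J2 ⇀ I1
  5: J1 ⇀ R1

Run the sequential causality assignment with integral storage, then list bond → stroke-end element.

β1 stroke at Sf1  (Sf1: flow source, stroke at near end)
β3 stroke at J2  (Se1 fixes effort; stroke away)
β2 stroke at J1  (C1: C, integral causality)
β0 stroke at J2  (common-e at J1 fixed by 2)
β5 stroke at R1  (J1: bond 2 brought effort, rest push out)
β4 stroke at I1  (J2: last free bond brings flow in)

#0 →J2
#1 →Sf1
#2 →J1
#3 →J2
#4 →I1
#5 →R1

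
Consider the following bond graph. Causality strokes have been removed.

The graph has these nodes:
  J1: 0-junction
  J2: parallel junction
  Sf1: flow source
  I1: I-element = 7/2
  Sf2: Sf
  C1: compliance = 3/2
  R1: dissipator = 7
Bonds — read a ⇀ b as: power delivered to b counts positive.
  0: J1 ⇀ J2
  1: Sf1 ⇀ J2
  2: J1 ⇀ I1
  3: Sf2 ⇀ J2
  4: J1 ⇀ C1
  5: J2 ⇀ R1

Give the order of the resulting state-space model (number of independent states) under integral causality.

β1 stroke→Sf1  (source Sf1 imposes f)
β3 stroke→Sf2  (Sf2 fixes flow; stroke at Sf2)
β2 stroke→I1  (I1: I, integral causality)
β4 stroke→J1  (prefer integral on C1)
β0 stroke→J2  (J1: bond 4 brought effort, rest push out)
β5 stroke→R1  (0-jn J2 has e-setter on 0)

2  (C1, I1 all integral)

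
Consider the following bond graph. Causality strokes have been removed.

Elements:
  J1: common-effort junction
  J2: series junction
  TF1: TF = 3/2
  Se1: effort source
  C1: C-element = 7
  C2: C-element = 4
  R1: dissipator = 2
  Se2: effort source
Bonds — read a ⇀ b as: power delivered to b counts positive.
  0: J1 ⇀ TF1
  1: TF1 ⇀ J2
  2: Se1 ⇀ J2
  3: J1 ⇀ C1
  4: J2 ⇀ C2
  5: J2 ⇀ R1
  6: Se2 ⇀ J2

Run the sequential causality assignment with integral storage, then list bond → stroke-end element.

bond 0 stroke→TF1
bond 1 stroke→J2
bond 2 stroke→J2
bond 3 stroke→J1
bond 4 stroke→J2
bond 5 stroke→R1
bond 6 stroke→J2

#2 stroke→J2  (Se1: effort source, stroke at far end)
#6 stroke→J2  (source Se2 imposes e)
#3 stroke→J1  (C1 integral (e out))
#0 stroke→TF1  (common-e at J1 fixed by 3)
#1 stroke→J2  (TF1 one-in-one-out from 0)
#4 stroke→J2  (C2 outputs effort q/C2)
#5 stroke→R1  (J2: last free bond brings flow in)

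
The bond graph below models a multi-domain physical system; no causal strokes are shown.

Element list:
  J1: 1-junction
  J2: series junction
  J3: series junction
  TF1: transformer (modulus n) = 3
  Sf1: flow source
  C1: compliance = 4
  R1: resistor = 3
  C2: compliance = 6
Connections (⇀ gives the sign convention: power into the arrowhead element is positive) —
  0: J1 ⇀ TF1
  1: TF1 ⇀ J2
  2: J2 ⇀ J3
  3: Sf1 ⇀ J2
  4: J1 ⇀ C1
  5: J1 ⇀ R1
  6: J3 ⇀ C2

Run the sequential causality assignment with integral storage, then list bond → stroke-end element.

β3 stroke at Sf1  (Sf1 (Sf) sets flow on bond)
β1 stroke at J2  (common-f at J2 fixed by 3)
β2 stroke at J2  (J2: bond 3 brought flow, rest push out)
β6 stroke at J3  (J3 flow already set via bond 2)
β0 stroke at TF1  (TF1 one-in-one-out from 1)
β4 stroke at J1  (1-jn J1 has f-setter on 0)
β5 stroke at J1  (1-jn J1 has f-setter on 0)

β0 →TF1
β1 →J2
β2 →J2
β3 →Sf1
β4 →J1
β5 →J1
β6 →J3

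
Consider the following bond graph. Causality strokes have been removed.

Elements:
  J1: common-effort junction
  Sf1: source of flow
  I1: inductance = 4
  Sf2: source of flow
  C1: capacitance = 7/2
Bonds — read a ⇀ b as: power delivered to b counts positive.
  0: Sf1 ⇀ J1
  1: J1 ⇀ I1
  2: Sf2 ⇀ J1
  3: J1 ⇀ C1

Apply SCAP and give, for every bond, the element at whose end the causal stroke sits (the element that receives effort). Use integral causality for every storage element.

bond 0 →Sf1  (source Sf1 imposes f)
bond 2 →Sf2  (Sf2 fixes flow; stroke at Sf2)
bond 1 →I1  (prefer integral on I1)
bond 3 →J1  (J1 needs exactly one e-in)

β0 →Sf1
β1 →I1
β2 →Sf2
β3 →J1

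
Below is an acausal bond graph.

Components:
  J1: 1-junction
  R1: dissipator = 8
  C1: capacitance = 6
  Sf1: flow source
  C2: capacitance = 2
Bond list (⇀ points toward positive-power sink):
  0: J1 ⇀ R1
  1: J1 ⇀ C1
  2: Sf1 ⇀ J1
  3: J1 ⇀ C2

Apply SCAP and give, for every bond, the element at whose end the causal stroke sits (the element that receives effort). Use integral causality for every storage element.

β0 →J1
β1 →J1
β2 →Sf1
β3 →J1

bond 2 stroke→Sf1  (source Sf1 imposes f)
bond 0 stroke→J1  (common-f at J1 fixed by 2)
bond 1 stroke→J1  (common-f at J1 fixed by 2)
bond 3 stroke→J1  (1-jn J1 has f-setter on 2)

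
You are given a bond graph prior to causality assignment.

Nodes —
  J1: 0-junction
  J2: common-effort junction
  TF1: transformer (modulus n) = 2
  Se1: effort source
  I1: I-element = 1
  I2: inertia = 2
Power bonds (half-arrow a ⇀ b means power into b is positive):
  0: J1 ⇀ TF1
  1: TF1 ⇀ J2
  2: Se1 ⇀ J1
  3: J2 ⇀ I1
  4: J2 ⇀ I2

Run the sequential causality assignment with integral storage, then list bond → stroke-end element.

b0 →TF1
b1 →J2
b2 →J1
b3 →I1
b4 →I2

b2 stroke→J1  (Se1: effort source, stroke at far end)
b0 stroke→TF1  (0-jn J1 has e-setter on 2)
b1 stroke→J2  (TF TF1: opposite of bond 0)
b3 stroke→I1  (J2 effort already set via bond 1)
b4 stroke→I2  (0-jn J2 has e-setter on 1)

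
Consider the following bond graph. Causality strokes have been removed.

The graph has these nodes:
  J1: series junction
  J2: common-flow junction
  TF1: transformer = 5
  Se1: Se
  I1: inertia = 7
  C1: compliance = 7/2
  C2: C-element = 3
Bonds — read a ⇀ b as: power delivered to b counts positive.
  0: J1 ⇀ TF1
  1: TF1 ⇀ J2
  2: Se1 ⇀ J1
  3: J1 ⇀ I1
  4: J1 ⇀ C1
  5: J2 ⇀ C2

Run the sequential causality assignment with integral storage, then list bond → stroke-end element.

b2 stroke→J1  (Se1 fixes effort; stroke away)
b3 stroke→I1  (I1 integral (f out))
b0 stroke→J1  (common-f at J1 fixed by 3)
b4 stroke→J1  (J1 flow already set via bond 3)
b1 stroke→TF1  (through TF1, causality passes straight; one stroke at TF1)
b5 stroke→J2  (J2 flow already set via bond 1)

#0 stroke at J1
#1 stroke at TF1
#2 stroke at J1
#3 stroke at I1
#4 stroke at J1
#5 stroke at J2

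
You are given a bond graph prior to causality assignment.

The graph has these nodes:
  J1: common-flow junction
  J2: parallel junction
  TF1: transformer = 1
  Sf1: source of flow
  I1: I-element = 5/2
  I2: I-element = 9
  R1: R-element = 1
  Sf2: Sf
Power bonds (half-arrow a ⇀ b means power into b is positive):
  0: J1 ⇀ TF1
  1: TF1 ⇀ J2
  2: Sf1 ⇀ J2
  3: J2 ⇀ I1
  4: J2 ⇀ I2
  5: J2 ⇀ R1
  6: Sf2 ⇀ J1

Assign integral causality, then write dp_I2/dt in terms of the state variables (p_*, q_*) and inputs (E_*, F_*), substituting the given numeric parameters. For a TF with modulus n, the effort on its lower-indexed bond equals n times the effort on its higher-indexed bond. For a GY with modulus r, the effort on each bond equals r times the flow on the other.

dp_I2/dt = F_Sf1 + F_Sf2 - 2*p_I1/5 - p_I2/9

#2 →Sf1  (Sf1 fixes flow; stroke at Sf1)
#6 →Sf2  (Sf2 fixes flow; stroke at Sf2)
#0 →J1  (J1: bond 6 brought flow, rest push out)
#1 →TF1  (through TF1, causality passes straight; one stroke at TF1)
#3 →I1  (I1 integral (f out))
#4 →I2  (I2 integral (f out))
#5 →J2  (J2 needs exactly one e-in)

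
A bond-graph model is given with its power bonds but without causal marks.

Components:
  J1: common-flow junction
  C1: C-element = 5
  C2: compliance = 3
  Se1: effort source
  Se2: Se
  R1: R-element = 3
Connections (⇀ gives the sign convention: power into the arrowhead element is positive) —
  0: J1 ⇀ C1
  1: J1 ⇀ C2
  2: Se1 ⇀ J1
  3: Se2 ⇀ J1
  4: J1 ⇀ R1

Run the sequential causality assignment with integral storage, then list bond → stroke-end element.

#2 |J1  (Se1 fixes effort; stroke away)
#3 |J1  (Se2 fixes effort; stroke away)
#0 |J1  (C1 integral (e out))
#1 |J1  (C2: C, integral causality)
#4 |R1  (J1 needs exactly one f-in)

b0 stroke→J1
b1 stroke→J1
b2 stroke→J1
b3 stroke→J1
b4 stroke→R1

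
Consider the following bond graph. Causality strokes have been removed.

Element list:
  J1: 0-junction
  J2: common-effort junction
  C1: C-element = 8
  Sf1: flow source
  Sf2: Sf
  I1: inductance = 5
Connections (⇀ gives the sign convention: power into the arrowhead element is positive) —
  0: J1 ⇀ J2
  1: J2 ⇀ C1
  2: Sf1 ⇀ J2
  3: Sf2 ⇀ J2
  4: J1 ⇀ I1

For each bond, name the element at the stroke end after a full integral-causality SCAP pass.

b2 stroke→Sf1  (Sf1 (Sf) sets flow on bond)
b3 stroke→Sf2  (Sf2 fixes flow; stroke at Sf2)
b1 stroke→J2  (C1: C, integral causality)
b0 stroke→J1  (J2 effort already set via bond 1)
b4 stroke→I1  (J1 effort already set via bond 0)

b0 |J1
b1 |J2
b2 |Sf1
b3 |Sf2
b4 |I1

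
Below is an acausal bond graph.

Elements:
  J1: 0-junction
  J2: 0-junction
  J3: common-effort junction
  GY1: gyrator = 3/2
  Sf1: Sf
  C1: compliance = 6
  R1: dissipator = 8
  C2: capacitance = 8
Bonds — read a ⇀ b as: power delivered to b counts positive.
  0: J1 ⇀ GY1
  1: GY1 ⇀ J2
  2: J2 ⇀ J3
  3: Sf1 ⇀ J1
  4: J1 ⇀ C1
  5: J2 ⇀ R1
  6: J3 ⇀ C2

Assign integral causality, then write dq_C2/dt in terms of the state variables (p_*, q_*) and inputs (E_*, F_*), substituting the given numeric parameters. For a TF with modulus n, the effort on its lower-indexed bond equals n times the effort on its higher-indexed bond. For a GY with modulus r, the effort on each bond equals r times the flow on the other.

dq_C2/dt = q_C1/9 - q_C2/64

bond 3 →Sf1  (Sf1 fixes flow; stroke at Sf1)
bond 4 →J1  (C1: C, integral causality)
bond 0 →GY1  (J1 effort already set via bond 4)
bond 1 →GY1  (GY GY1: same side as bond 0)
bond 6 →J3  (C2: C, integral causality)
bond 2 →J2  (common-e at J3 fixed by 6)
bond 5 →R1  (J2: bond 2 brought effort, rest push out)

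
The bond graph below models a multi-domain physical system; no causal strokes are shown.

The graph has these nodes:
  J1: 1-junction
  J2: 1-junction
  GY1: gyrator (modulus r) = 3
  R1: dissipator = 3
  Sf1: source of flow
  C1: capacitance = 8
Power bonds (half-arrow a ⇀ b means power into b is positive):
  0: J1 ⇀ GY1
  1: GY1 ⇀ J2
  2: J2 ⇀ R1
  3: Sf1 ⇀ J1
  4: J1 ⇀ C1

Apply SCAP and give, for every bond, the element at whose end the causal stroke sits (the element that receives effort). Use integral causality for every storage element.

#0 |J1
#1 |J2
#2 |R1
#3 |Sf1
#4 |J1

#3 |Sf1  (Sf1 (Sf) sets flow on bond)
#0 |J1  (1-jn J1 has f-setter on 3)
#4 |J1  (1-jn J1 has f-setter on 3)
#1 |J2  (GY1: gyrator matches bond 0)
#2 |R1  (J2 needs exactly one f-in)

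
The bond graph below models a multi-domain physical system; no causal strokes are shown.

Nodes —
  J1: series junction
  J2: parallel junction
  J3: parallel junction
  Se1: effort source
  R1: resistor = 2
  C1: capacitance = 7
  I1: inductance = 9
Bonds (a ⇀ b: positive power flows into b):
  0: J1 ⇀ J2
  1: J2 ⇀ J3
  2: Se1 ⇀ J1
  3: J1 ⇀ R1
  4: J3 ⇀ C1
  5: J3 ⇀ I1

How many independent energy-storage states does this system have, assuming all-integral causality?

β2 stroke→J1  (Se1 (Se) sets effort on bond)
β4 stroke→J3  (C1 outputs effort q/C1)
β1 stroke→J2  (common-e at J3 fixed by 4)
β5 stroke→I1  (J3: bond 4 brought effort, rest push out)
β0 stroke→J1  (0-jn J2 has e-setter on 1)
β3 stroke→R1  (J1 needs exactly one f-in)

2  (C1, I1 all integral)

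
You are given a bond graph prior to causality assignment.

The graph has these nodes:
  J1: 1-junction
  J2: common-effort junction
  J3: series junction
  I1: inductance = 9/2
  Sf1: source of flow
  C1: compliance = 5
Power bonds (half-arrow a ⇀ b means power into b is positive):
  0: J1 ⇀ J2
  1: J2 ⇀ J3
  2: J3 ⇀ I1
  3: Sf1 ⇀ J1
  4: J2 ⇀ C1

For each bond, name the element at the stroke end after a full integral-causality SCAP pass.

#3 stroke→Sf1  (source Sf1 imposes f)
#0 stroke→J1  (J1 flow already set via bond 3)
#2 stroke→I1  (I1 outputs flow p/I1)
#1 stroke→J3  (1-jn J3 has f-setter on 2)
#4 stroke→J2  (closing 0-jn rule on J2)

#0 stroke→J1
#1 stroke→J3
#2 stroke→I1
#3 stroke→Sf1
#4 stroke→J2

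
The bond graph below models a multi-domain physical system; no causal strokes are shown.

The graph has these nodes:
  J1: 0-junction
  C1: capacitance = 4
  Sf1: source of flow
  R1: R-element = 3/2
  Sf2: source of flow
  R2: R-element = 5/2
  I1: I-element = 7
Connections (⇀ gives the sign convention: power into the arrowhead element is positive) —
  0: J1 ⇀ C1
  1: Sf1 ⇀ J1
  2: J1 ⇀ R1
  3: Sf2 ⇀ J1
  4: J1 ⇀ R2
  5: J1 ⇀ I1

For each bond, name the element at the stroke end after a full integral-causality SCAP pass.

bond 0 →J1
bond 1 →Sf1
bond 2 →R1
bond 3 →Sf2
bond 4 →R2
bond 5 →I1

b1 stroke→Sf1  (Sf1: flow source, stroke at near end)
b3 stroke→Sf2  (Sf2 fixes flow; stroke at Sf2)
b0 stroke→J1  (C1: C, integral causality)
b2 stroke→R1  (J1 effort already set via bond 0)
b4 stroke→R2  (0-jn J1 has e-setter on 0)
b5 stroke→I1  (0-jn J1 has e-setter on 0)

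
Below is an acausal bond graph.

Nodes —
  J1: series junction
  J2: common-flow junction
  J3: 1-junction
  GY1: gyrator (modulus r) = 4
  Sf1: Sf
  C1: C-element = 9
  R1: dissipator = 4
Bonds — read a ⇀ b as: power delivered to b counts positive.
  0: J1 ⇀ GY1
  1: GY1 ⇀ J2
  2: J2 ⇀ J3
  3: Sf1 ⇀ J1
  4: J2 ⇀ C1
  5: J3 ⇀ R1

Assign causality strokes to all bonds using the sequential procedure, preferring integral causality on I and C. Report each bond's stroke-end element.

β0 →J1
β1 →J2
β2 →J3
β3 →Sf1
β4 →J2
β5 →R1

b3 |Sf1  (Sf1 (Sf) sets flow on bond)
b0 |J1  (J1 flow already set via bond 3)
b1 |J2  (GY1: gyrator matches bond 0)
b4 |J2  (C1 integral (e out))
b2 |J3  (J2 needs exactly one f-in)
b5 |R1  (closing 1-jn rule on J3)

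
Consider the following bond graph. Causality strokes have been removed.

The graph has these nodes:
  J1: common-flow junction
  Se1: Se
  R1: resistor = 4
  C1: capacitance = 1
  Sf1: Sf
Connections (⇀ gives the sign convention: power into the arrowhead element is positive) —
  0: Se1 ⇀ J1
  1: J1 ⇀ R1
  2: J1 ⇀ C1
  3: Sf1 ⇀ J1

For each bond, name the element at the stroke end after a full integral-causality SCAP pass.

β0 stroke at J1  (source Se1 imposes e)
β3 stroke at Sf1  (Sf1: flow source, stroke at near end)
β1 stroke at J1  (J1: bond 3 brought flow, rest push out)
β2 stroke at J1  (1-jn J1 has f-setter on 3)

b0 →J1
b1 →J1
b2 →J1
b3 →Sf1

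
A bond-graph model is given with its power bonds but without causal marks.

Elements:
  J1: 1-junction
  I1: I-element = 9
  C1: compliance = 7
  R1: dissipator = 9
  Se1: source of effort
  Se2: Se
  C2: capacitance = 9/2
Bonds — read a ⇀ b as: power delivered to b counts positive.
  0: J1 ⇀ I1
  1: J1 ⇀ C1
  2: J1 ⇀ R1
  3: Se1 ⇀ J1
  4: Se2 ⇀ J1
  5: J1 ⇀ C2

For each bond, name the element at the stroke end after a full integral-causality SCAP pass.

β0 |I1
β1 |J1
β2 |J1
β3 |J1
β4 |J1
β5 |J1

b3 |J1  (source Se1 imposes e)
b4 |J1  (Se2 (Se) sets effort on bond)
b0 |I1  (I1 integral (f out))
b1 |J1  (J1: bond 0 brought flow, rest push out)
b2 |J1  (J1 flow already set via bond 0)
b5 |J1  (J1 flow already set via bond 0)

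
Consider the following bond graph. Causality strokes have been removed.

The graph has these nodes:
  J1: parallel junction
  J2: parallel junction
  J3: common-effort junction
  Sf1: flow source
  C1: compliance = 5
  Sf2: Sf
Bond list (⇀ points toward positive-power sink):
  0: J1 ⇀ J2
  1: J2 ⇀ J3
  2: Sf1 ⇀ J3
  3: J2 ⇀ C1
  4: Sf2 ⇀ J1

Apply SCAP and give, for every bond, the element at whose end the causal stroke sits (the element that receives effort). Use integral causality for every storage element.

#0 stroke at J1
#1 stroke at J3
#2 stroke at Sf1
#3 stroke at J2
#4 stroke at Sf2

b2 →Sf1  (Sf1 (Sf) sets flow on bond)
b4 →Sf2  (source Sf2 imposes f)
b0 →J1  (J1 needs exactly one e-in)
b1 →J3  (J3 needs exactly one e-in)
b3 →J2  (only one effort-in slot at J2)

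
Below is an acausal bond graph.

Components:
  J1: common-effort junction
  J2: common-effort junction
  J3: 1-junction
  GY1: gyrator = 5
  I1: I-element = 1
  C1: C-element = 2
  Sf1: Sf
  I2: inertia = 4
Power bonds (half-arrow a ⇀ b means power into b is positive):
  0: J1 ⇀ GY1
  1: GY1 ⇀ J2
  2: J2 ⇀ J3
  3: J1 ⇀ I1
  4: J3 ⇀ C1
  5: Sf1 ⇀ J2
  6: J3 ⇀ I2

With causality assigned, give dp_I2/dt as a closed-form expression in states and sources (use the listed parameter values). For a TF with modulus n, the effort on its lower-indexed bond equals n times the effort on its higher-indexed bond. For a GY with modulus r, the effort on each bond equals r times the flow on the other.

dp_I2/dt = -5*p_I1 - q_C1/2

bond 5 stroke at Sf1  (Sf1 fixes flow; stroke at Sf1)
bond 3 stroke at I1  (prefer integral on I1)
bond 0 stroke at J1  (closing 0-jn rule on J1)
bond 1 stroke at J2  (through GY1, causality inverts; strokes same side of GY1)
bond 2 stroke at J3  (common-e at J2 fixed by 1)
bond 4 stroke at J3  (C1 outputs effort q/C1)
bond 6 stroke at I2  (J3: last free bond brings flow in)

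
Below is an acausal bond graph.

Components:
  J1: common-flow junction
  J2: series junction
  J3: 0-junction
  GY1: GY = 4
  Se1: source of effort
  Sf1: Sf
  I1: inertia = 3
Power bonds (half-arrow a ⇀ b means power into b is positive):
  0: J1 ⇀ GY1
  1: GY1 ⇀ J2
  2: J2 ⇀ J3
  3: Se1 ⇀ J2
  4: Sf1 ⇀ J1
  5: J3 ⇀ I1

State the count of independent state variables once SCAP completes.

b3 stroke at J2  (Se1 fixes effort; stroke away)
b4 stroke at Sf1  (Sf1: flow source, stroke at near end)
b0 stroke at J1  (J1: bond 4 brought flow, rest push out)
b1 stroke at J2  (through GY1, causality inverts; strokes same side of GY1)
b2 stroke at J3  (J2: last free bond brings flow in)
b5 stroke at I1  (0-jn J3 has e-setter on 2)

1  (I1 all integral)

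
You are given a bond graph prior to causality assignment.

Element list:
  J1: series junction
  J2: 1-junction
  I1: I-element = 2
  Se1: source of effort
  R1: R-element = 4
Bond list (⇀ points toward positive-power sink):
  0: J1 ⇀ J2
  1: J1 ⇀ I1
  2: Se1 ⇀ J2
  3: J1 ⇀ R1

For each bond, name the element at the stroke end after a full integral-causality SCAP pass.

bond 2 stroke at J2  (Se1: effort source, stroke at far end)
bond 0 stroke at J1  (J2: last free bond brings flow in)
bond 1 stroke at I1  (I1 outputs flow p/I1)
bond 3 stroke at J1  (1-jn J1 has f-setter on 1)

bond 0 →J1
bond 1 →I1
bond 2 →J2
bond 3 →J1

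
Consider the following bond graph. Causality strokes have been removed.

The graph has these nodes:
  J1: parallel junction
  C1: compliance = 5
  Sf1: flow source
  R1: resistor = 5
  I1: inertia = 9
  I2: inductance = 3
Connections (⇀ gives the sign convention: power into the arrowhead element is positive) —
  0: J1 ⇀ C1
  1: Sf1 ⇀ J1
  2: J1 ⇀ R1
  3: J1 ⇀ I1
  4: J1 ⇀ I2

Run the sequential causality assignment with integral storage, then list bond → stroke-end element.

bond 0 stroke at J1
bond 1 stroke at Sf1
bond 2 stroke at R1
bond 3 stroke at I1
bond 4 stroke at I2

b1 →Sf1  (source Sf1 imposes f)
b0 →J1  (prefer integral on C1)
b2 →R1  (J1 effort already set via bond 0)
b3 →I1  (J1 effort already set via bond 0)
b4 →I2  (J1: bond 0 brought effort, rest push out)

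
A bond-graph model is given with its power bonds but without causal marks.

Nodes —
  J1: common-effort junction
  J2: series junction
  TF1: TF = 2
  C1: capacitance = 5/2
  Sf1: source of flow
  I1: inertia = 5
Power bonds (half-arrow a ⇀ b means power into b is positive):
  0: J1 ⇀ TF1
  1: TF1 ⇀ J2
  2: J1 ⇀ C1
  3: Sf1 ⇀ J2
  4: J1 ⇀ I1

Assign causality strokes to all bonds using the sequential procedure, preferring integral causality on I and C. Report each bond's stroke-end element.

b0 stroke→TF1
b1 stroke→J2
b2 stroke→J1
b3 stroke→Sf1
b4 stroke→I1

β3 |Sf1  (Sf1: flow source, stroke at near end)
β1 |J2  (1-jn J2 has f-setter on 3)
β0 |TF1  (TF1: transformer flips bond 1)
β2 |J1  (C1: C, integral causality)
β4 |I1  (common-e at J1 fixed by 2)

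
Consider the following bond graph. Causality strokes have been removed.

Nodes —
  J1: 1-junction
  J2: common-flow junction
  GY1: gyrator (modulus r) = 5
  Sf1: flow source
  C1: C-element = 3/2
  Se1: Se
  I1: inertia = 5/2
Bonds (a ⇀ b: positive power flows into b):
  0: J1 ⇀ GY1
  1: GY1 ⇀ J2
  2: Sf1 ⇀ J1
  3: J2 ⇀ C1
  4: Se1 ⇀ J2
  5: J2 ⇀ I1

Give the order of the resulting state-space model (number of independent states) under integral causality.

#2 →Sf1  (Sf1 fixes flow; stroke at Sf1)
#4 →J2  (Se1: effort source, stroke at far end)
#0 →J1  (J1: bond 2 brought flow, rest push out)
#1 →J2  (GY1: gyrator matches bond 0)
#3 →J2  (C1 outputs effort q/C1)
#5 →I1  (closing 1-jn rule on J2)

2  (C1, I1 all integral)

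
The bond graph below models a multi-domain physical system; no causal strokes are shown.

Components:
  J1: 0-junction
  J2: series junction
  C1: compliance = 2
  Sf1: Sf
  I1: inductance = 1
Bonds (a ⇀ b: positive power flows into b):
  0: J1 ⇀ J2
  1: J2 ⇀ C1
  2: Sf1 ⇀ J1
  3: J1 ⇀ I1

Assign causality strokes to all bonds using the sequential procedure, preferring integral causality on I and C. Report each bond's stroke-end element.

#2 stroke at Sf1  (Sf1: flow source, stroke at near end)
#1 stroke at J2  (C1 outputs effort q/C1)
#0 stroke at J1  (closing 1-jn rule on J2)
#3 stroke at I1  (common-e at J1 fixed by 0)

b0 stroke at J1
b1 stroke at J2
b2 stroke at Sf1
b3 stroke at I1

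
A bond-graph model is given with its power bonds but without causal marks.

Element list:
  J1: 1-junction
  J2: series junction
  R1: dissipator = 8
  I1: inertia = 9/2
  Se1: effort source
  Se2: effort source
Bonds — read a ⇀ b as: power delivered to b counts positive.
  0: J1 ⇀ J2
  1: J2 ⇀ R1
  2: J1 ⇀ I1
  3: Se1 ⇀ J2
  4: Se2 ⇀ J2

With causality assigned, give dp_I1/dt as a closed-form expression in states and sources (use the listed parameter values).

dp_I1/dt = E_Se1 + E_Se2 - 16*p_I1/9

bond 3 |J2  (Se1: effort source, stroke at far end)
bond 4 |J2  (Se2 fixes effort; stroke away)
bond 2 |I1  (I1 integral (f out))
bond 0 |J1  (J1: bond 2 brought flow, rest push out)
bond 1 |J2  (common-f at J2 fixed by 0)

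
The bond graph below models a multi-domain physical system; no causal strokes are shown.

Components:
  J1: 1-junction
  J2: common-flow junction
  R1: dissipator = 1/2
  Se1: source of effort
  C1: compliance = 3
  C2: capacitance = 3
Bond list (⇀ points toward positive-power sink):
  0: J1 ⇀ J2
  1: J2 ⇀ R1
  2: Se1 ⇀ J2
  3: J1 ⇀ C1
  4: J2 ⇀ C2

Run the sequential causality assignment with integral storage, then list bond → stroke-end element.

b2 stroke at J2  (Se1 fixes effort; stroke away)
b3 stroke at J1  (prefer integral on C1)
b0 stroke at J2  (J1 needs exactly one f-in)
b4 stroke at J2  (C2 integral (e out))
b1 stroke at R1  (J2: last free bond brings flow in)

β0 |J2
β1 |R1
β2 |J2
β3 |J1
β4 |J2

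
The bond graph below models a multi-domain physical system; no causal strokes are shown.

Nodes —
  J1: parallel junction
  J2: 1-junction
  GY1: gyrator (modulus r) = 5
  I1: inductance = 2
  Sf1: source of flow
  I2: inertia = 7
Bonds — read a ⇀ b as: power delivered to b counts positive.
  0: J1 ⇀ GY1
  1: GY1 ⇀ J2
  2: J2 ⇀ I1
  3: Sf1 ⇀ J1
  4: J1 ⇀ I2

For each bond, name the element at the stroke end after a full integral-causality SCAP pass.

b0 →J1
b1 →J2
b2 →I1
b3 →Sf1
b4 →I2

bond 3 stroke→Sf1  (Sf1 (Sf) sets flow on bond)
bond 2 stroke→I1  (prefer integral on I1)
bond 1 stroke→J2  (1-jn J2 has f-setter on 2)
bond 0 stroke→J1  (GY GY1: same side as bond 1)
bond 4 stroke→I2  (J1: bond 0 brought effort, rest push out)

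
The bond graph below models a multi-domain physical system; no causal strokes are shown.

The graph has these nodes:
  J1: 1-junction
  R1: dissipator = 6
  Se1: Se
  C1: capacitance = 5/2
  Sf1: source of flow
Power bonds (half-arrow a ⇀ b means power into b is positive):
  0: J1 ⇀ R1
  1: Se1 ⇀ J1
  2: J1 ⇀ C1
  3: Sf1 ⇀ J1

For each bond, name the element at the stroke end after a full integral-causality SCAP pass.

b0 |J1
b1 |J1
b2 |J1
b3 |Sf1

bond 1 |J1  (Se1 fixes effort; stroke away)
bond 3 |Sf1  (Sf1 (Sf) sets flow on bond)
bond 0 |J1  (J1: bond 3 brought flow, rest push out)
bond 2 |J1  (J1 flow already set via bond 3)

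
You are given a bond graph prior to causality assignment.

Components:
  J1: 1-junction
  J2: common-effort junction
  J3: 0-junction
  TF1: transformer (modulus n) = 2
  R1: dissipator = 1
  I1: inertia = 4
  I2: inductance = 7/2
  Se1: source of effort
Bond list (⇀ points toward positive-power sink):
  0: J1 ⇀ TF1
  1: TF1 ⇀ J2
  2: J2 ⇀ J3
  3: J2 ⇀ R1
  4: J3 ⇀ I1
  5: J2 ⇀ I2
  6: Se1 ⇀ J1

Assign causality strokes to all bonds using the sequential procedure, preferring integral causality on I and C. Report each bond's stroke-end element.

b0 stroke at TF1
b1 stroke at J2
b2 stroke at J3
b3 stroke at R1
b4 stroke at I1
b5 stroke at I2
b6 stroke at J1

β6 →J1  (source Se1 imposes e)
β0 →TF1  (J1: last free bond brings flow in)
β1 →J2  (TF1: transformer flips bond 0)
β2 →J3  (common-e at J2 fixed by 1)
β3 →R1  (0-jn J2 has e-setter on 1)
β5 →I2  (J2 effort already set via bond 1)
β4 →I1  (J3 effort already set via bond 2)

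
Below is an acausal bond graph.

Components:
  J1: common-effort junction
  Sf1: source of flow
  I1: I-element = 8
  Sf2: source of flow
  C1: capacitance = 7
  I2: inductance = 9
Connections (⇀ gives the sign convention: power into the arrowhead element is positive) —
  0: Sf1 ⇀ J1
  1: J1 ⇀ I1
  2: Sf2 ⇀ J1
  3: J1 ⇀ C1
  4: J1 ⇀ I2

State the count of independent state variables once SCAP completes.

3  (C1, I1, I2 all integral)

#0 |Sf1  (source Sf1 imposes f)
#2 |Sf2  (Sf2: flow source, stroke at near end)
#1 |I1  (I1: I, integral causality)
#3 |J1  (C1: C, integral causality)
#4 |I2  (J1 effort already set via bond 3)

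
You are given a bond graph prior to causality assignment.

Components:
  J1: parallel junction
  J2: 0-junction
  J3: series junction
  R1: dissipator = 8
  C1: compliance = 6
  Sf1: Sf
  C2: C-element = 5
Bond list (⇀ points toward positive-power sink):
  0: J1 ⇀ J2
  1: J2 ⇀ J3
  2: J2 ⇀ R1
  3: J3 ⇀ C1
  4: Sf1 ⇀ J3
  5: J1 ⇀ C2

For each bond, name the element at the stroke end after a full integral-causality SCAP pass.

#0 stroke at J2
#1 stroke at J3
#2 stroke at R1
#3 stroke at J3
#4 stroke at Sf1
#5 stroke at J1

β4 stroke at Sf1  (Sf1: flow source, stroke at near end)
β1 stroke at J3  (1-jn J3 has f-setter on 4)
β3 stroke at J3  (1-jn J3 has f-setter on 4)
β5 stroke at J1  (C2 integral (e out))
β0 stroke at J2  (common-e at J1 fixed by 5)
β2 stroke at R1  (J2 effort already set via bond 0)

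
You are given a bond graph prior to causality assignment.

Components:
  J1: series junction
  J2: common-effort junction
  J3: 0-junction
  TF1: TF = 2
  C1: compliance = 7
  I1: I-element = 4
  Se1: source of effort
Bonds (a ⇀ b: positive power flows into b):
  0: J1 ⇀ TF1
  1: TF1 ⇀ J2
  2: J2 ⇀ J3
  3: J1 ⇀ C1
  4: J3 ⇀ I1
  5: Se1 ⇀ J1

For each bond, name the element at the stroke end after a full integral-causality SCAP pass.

#5 →J1  (Se1: effort source, stroke at far end)
#3 →J1  (prefer integral on C1)
#0 →TF1  (only one flow-in slot at J1)
#1 →J2  (TF1: transformer flips bond 0)
#2 →J3  (J2: bond 1 brought effort, rest push out)
#4 →I1  (J3: bond 2 brought effort, rest push out)

β0 →TF1
β1 →J2
β2 →J3
β3 →J1
β4 →I1
β5 →J1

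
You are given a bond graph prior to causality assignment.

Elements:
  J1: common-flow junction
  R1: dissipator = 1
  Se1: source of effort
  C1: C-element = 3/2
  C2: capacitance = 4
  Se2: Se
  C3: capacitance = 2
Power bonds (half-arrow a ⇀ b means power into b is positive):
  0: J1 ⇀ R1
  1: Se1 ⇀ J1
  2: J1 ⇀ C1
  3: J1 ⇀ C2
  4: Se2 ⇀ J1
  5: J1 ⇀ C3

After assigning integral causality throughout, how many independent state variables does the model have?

3  (C1, C2, C3 all integral)

bond 1 stroke→J1  (Se1 (Se) sets effort on bond)
bond 4 stroke→J1  (source Se2 imposes e)
bond 2 stroke→J1  (prefer integral on C1)
bond 3 stroke→J1  (C2: C, integral causality)
bond 5 stroke→J1  (C3: C, integral causality)
bond 0 stroke→R1  (J1 needs exactly one f-in)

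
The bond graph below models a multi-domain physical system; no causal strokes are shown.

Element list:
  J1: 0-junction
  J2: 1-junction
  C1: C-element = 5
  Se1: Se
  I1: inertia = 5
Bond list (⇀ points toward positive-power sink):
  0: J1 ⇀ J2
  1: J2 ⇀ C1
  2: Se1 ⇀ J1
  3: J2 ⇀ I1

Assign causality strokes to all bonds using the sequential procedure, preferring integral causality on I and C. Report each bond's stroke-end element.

bond 2 stroke→J1  (Se1 fixes effort; stroke away)
bond 0 stroke→J2  (common-e at J1 fixed by 2)
bond 1 stroke→J2  (prefer integral on C1)
bond 3 stroke→I1  (J2 needs exactly one f-in)

b0 →J2
b1 →J2
b2 →J1
b3 →I1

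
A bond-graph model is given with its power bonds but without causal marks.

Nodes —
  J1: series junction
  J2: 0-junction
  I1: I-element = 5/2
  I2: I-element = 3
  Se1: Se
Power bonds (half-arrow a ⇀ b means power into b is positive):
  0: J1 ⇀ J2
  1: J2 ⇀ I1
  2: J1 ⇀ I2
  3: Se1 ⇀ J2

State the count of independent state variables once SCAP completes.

β3 →J2  (Se1 fixes effort; stroke away)
β0 →J1  (common-e at J2 fixed by 3)
β1 →I1  (common-e at J2 fixed by 3)
β2 →I2  (J1 needs exactly one f-in)

2  (I1, I2 all integral)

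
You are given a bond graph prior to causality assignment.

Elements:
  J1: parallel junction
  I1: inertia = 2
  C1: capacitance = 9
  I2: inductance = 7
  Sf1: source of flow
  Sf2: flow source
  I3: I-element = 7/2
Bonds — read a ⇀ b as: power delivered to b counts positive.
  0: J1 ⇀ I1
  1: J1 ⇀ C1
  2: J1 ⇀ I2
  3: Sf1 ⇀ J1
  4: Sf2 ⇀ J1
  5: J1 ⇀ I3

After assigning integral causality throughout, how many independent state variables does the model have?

#3 stroke→Sf1  (source Sf1 imposes f)
#4 stroke→Sf2  (source Sf2 imposes f)
#0 stroke→I1  (prefer integral on I1)
#1 stroke→J1  (C1 integral (e out))
#2 stroke→I2  (J1 effort already set via bond 1)
#5 stroke→I3  (J1: bond 1 brought effort, rest push out)

4  (C1, I1, I2, I3 all integral)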